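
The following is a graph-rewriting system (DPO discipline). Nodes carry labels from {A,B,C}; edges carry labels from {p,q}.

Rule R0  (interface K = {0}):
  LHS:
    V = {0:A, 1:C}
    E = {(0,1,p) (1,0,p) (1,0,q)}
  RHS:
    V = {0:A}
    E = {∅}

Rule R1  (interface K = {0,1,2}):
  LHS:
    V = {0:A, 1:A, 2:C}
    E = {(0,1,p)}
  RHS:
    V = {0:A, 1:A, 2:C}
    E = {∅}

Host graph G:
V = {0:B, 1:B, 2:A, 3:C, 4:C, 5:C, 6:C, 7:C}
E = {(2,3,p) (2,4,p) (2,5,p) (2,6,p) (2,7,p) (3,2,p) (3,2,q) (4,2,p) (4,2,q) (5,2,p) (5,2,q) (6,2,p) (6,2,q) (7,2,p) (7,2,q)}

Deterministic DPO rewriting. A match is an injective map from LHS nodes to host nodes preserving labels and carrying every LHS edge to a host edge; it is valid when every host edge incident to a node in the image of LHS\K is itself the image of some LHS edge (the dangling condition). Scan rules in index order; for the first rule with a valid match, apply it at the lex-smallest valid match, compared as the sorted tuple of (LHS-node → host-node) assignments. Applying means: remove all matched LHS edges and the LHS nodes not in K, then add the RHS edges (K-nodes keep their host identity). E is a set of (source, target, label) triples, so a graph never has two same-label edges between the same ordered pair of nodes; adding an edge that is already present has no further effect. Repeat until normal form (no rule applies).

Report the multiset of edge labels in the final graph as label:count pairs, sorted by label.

Answer: (no edges)

Steps:
start.  V:8 E:15  edges: 2-p->3 2-p->4 2-p->5 2-p->6 2-p->7 3-p->2 3-q->2 4-p->2 4-q->2 5-p->2 5-q->2 6-p->2 6-q->2 7-p->2 7-q->2
1. fire R0 via {0↦2, 1↦3}  →  V:7 E:12  edges: 2-p->4 2-p->5 2-p->6 2-p->7 4-p->2 4-q->2 5-p->2 5-q->2 6-p->2 6-q->2 7-p->2 7-q->2
2. fire R0 via {0↦2, 1↦4}  →  V:6 E:9  edges: 2-p->5 2-p->6 2-p->7 5-p->2 5-q->2 6-p->2 6-q->2 7-p->2 7-q->2
3. fire R0 via {0↦2, 1↦5}  →  V:5 E:6  edges: 2-p->6 2-p->7 6-p->2 6-q->2 7-p->2 7-q->2
4. fire R0 via {0↦2, 1↦6}  →  V:4 E:3  edges: 2-p->7 7-p->2 7-q->2
5. fire R0 via {0↦2, 1↦7}  →  V:3 E:0  edges: ∅
final graph: no rule applies after step 5
NF edges: []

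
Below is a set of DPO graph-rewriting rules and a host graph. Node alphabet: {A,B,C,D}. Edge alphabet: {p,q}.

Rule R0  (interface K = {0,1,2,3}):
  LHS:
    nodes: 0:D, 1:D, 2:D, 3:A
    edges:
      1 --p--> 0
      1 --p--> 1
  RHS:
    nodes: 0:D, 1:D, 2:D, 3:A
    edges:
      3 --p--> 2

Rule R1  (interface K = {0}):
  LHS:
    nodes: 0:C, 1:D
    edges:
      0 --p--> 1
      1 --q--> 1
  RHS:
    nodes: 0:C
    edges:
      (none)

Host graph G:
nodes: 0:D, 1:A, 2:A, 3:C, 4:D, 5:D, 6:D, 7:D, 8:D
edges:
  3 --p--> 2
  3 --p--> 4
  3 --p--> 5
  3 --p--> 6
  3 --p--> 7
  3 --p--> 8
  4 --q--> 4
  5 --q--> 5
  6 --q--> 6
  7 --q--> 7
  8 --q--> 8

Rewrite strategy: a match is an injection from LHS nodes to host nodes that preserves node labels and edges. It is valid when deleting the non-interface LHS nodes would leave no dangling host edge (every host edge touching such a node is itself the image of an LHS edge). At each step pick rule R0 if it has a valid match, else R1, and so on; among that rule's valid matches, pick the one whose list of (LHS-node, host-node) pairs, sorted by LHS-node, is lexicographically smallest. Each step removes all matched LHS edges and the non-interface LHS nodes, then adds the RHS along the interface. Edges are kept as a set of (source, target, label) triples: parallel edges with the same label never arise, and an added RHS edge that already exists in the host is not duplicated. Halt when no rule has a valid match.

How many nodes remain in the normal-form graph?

start.  V:9 E:11  edges: 3-p->2 3-p->4 3-p->5 3-p->6 3-p->7 3-p->8 4-q->4 5-q->5 6-q->6 7-q->7 8-q->8
1. fire R1 via {0↦3, 1↦4}  →  V:8 E:9  edges: 3-p->2 3-p->5 3-p->6 3-p->7 3-p->8 5-q->5 6-q->6 7-q->7 8-q->8
2. fire R1 via {0↦3, 1↦5}  →  V:7 E:7  edges: 3-p->2 3-p->6 3-p->7 3-p->8 6-q->6 7-q->7 8-q->8
3. fire R1 via {0↦3, 1↦6}  →  V:6 E:5  edges: 3-p->2 3-p->7 3-p->8 7-q->7 8-q->8
4. fire R1 via {0↦3, 1↦7}  →  V:5 E:3  edges: 3-p->2 3-p->8 8-q->8
5. fire R1 via {0↦3, 1↦8}  →  V:4 E:1  edges: 3-p->2
halt: no rule applies after step 5
NF nodes: {0:D, 1:A, 2:A, 3:C}

Answer: 4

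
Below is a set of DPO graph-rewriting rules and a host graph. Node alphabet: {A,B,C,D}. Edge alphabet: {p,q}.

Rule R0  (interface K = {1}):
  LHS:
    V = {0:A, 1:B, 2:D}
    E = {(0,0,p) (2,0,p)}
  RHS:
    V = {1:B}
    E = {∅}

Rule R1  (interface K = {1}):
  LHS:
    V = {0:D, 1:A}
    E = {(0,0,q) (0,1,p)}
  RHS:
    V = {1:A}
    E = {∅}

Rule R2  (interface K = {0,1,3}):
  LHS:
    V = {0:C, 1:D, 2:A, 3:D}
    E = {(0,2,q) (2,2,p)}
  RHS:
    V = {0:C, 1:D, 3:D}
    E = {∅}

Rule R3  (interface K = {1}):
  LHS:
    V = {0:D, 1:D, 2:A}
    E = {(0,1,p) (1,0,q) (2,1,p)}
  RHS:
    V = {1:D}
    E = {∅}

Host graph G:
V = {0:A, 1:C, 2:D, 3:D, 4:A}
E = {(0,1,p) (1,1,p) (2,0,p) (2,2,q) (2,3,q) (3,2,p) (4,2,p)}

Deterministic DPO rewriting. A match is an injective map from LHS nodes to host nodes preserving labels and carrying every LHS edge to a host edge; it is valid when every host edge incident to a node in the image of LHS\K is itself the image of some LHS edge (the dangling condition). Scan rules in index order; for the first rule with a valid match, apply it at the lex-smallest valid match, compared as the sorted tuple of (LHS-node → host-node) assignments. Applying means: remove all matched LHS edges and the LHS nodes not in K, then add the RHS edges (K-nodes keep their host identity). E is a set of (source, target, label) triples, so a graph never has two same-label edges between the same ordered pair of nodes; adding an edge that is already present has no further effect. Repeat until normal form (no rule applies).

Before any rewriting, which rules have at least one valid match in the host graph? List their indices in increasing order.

R0: no valid match — LHS pattern not found
R1: no valid match — 1 raw match, all fail dangling condition
R2: no valid match — LHS pattern not found
R3: 1 valid match — {0↦3, 1↦2, 2↦4}

Answer: [R3]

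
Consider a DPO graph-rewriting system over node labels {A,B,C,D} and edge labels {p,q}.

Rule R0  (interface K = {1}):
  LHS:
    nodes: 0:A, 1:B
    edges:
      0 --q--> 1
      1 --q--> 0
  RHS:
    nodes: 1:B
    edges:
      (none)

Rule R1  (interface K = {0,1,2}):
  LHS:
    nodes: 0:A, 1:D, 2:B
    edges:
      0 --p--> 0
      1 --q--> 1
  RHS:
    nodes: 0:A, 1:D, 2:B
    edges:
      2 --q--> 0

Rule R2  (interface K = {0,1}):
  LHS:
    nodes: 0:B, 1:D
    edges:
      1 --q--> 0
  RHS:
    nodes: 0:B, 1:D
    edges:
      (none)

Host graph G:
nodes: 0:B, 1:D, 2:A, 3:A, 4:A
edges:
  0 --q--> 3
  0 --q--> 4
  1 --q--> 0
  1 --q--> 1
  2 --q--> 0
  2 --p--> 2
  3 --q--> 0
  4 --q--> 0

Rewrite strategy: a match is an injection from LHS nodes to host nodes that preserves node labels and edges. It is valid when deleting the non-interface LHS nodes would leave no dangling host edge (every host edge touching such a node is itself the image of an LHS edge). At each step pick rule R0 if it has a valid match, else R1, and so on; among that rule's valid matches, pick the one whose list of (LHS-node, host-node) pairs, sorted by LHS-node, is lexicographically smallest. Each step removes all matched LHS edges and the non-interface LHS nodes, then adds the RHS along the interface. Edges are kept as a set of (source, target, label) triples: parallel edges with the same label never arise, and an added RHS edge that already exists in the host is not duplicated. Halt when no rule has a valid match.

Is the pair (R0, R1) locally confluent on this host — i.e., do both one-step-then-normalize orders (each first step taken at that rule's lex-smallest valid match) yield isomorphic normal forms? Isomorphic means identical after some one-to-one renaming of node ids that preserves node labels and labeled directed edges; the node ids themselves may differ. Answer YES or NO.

branch R0-first: apply at {0↦3, 1↦0} → |E|=6, then 4 more step(s) → NF |V|=2 |E|=0 V={0:B, 1:D} E=∅
branch R1-first: apply at {0↦2, 1↦1, 2↦0} → |E|=7, then 4 more step(s) → NF |V|=2 |E|=0 V={0:B, 1:D} E=∅
graphs isomorphic (equal up to label-preserving node renaming)

Answer: YES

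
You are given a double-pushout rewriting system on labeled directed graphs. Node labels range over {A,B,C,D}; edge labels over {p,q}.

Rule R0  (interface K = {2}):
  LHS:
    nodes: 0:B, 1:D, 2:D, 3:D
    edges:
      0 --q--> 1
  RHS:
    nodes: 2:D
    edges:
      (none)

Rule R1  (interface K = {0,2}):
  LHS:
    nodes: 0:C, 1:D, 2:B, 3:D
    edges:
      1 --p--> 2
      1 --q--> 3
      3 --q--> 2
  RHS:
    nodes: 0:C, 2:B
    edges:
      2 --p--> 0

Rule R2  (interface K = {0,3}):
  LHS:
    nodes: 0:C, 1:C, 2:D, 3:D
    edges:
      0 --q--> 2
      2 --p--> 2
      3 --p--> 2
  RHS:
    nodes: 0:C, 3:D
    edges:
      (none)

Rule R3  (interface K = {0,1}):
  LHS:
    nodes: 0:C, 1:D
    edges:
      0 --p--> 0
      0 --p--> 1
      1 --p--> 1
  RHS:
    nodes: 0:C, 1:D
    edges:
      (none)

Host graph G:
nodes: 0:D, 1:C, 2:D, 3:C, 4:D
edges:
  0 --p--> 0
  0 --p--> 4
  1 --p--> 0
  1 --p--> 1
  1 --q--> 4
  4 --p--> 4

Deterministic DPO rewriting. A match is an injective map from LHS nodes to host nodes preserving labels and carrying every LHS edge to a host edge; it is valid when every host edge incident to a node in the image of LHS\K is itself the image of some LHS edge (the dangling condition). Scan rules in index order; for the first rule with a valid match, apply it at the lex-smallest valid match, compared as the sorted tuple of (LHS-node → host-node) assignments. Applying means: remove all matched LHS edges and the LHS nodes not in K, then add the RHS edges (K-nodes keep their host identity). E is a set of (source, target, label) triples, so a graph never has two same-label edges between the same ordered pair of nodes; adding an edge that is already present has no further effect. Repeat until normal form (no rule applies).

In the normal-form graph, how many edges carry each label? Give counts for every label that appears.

[0] host  ⇒  5 nodes, 6 edges  {0-p->0 0-p->4 1-p->0 1-p->1 1-q->4 4-p->4}
[1] R2 @ {0↦1, 1↦3, 2↦4, 3↦0}  ⇒  3 nodes, 3 edges  {0-p->0 1-p->0 1-p->1}
[2] R3 @ {0↦1, 1↦0}  ⇒  3 nodes, 0 edges  {∅}
final graph: no rule applies after step 2
NF edges: []

Answer: (no edges)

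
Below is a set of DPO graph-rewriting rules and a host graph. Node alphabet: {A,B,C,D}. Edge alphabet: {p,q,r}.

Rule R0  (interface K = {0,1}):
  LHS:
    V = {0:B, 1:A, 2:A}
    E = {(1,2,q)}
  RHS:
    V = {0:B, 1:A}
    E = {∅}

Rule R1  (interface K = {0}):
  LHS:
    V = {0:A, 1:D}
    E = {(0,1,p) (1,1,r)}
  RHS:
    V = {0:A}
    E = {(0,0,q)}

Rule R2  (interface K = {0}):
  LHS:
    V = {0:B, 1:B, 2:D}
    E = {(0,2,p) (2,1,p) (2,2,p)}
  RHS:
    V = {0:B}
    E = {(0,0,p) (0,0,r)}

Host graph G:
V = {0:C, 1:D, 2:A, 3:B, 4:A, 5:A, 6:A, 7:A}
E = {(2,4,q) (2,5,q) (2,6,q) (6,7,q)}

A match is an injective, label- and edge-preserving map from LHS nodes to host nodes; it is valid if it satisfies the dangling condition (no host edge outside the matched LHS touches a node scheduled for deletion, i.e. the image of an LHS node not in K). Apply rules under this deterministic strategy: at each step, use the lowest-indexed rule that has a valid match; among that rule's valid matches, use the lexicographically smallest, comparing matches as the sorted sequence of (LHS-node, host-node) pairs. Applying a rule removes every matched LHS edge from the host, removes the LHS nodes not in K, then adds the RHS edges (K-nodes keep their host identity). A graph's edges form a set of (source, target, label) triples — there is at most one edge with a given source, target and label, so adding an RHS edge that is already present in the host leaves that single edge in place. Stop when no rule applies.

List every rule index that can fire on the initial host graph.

R0: 3 valid matches — {0↦3, 1↦2, 2↦4}, {0↦3, 1↦2, 2↦5}, {0↦3, 1↦6, 2↦7}
R1: no valid match — LHS pattern not found
R2: no valid match — LHS pattern not found

Answer: [R0]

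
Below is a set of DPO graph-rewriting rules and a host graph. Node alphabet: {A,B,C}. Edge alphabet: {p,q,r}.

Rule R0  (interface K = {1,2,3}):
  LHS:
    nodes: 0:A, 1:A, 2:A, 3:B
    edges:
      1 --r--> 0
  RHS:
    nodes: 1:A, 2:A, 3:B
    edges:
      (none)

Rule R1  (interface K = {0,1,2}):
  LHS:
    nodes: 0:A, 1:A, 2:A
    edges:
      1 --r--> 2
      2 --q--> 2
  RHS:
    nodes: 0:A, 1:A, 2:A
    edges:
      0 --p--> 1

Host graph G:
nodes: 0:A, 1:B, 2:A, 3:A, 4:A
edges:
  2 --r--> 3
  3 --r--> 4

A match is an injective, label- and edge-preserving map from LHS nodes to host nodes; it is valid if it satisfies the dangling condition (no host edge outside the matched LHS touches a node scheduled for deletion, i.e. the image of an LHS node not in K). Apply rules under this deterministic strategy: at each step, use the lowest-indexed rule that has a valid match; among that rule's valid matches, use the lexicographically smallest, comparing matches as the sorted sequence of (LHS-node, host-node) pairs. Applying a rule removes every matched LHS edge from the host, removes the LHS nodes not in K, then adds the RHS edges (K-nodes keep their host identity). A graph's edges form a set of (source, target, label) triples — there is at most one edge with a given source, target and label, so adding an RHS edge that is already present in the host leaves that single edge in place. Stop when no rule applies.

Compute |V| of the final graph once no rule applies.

[0] host  ⇒  5 nodes, 2 edges  {2-r->3 3-r->4}
[1] R0 @ {0↦4, 1↦3, 2↦0, 3↦1}  ⇒  4 nodes, 1 edges  {2-r->3}
[2] R0 @ {0↦3, 1↦2, 2↦0, 3↦1}  ⇒  3 nodes, 0 edges  {∅}
normal form: no rule applies after step 2
NF nodes: {0:A, 1:B, 2:A}

Answer: 3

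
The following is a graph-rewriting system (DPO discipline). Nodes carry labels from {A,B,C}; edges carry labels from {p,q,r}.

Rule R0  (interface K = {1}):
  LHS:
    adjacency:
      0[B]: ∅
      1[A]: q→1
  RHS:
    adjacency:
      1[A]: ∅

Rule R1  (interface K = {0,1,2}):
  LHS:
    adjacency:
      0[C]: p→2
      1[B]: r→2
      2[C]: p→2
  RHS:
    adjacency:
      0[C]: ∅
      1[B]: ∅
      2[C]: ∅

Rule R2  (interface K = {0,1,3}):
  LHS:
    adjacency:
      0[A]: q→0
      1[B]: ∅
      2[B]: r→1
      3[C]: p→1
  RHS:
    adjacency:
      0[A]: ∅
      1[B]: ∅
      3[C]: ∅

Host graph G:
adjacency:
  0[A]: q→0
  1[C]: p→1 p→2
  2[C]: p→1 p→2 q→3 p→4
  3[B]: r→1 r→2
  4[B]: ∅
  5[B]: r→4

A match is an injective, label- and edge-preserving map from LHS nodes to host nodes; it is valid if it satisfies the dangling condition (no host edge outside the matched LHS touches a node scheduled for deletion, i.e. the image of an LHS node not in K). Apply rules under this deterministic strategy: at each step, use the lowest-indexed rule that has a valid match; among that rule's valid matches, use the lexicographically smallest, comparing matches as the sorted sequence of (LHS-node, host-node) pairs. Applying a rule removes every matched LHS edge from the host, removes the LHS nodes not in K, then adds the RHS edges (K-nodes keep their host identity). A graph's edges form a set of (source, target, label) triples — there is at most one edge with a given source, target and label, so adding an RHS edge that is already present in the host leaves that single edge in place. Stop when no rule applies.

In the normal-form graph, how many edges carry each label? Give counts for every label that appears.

Answer: q:1

Derivation:
initial: |V|=6 |E|=10  E = 0-q->0 1-p->1 1-p->2 2-p->1 2-p->2 2-q->3 2-p->4 3-r->1 3-r->2 5-r->4
step 1: apply R1 at {0↦1, 1↦3, 2↦2}  → |V|=6 |E|=7  E = 0-q->0 1-p->1 2-p->1 2-q->3 2-p->4 3-r->1 5-r->4
step 2: apply R1 at {0↦2, 1↦3, 2↦1}  → |V|=6 |E|=4  E = 0-q->0 2-q->3 2-p->4 5-r->4
step 3: apply R2 at {0↦0, 1↦4, 2↦5, 3↦2}  → |V|=5 |E|=1  E = 2-q->3
halt: no rule applies after step 3
NF edges: [(2, 3, 'q')]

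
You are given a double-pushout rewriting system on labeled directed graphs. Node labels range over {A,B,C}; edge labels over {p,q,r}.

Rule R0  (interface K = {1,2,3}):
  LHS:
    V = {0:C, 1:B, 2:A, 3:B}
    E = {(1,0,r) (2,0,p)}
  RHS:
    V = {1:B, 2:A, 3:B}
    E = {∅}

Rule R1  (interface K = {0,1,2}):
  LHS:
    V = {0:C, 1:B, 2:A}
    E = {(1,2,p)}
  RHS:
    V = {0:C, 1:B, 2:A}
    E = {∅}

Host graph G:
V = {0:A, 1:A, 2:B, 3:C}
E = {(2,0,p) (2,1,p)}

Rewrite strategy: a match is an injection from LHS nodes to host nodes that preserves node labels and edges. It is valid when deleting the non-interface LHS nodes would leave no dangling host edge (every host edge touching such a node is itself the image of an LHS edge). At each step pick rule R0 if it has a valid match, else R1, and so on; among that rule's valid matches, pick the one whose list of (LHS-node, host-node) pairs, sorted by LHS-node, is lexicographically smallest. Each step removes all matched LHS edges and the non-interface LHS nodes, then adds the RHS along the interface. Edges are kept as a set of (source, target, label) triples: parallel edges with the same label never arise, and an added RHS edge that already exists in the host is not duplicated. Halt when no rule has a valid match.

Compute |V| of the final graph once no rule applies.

start.  V:4 E:2  edges: 2-p->0 2-p->1
1. fire R1 via {0↦3, 1↦2, 2↦0}  →  V:4 E:1  edges: 2-p->1
2. fire R1 via {0↦3, 1↦2, 2↦1}  →  V:4 E:0  edges: ∅
halt: no rule applies after step 2
NF nodes: {0:A, 1:A, 2:B, 3:C}

Answer: 4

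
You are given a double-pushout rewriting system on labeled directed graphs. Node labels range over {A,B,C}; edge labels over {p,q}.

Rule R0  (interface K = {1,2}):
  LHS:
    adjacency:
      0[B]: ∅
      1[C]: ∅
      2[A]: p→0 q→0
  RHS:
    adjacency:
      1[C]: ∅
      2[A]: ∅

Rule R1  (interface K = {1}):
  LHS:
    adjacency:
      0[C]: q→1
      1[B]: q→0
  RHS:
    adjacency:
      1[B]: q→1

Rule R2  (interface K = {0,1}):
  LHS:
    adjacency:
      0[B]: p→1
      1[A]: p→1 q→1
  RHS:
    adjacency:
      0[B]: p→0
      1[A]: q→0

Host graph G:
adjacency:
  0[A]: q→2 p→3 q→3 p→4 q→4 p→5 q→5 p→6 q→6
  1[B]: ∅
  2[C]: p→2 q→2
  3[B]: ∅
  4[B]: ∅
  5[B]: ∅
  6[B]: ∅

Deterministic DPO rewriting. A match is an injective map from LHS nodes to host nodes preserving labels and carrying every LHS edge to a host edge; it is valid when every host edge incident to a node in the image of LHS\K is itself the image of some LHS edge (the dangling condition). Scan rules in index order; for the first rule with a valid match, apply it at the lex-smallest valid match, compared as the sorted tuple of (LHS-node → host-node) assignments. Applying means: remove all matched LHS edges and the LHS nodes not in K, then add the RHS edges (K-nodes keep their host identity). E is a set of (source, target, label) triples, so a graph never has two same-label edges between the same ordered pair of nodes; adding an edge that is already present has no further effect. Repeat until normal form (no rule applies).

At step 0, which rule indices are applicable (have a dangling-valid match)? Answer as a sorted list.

Answer: [R0]

Rewrite trace:
R0: 4 valid matches — {0↦3, 1↦2, 2↦0}, {0↦4, 1↦2, 2↦0}, {0↦5, 1↦2, 2↦0} (+1 more)
R1: no valid match — LHS pattern not found
R2: no valid match — LHS pattern not found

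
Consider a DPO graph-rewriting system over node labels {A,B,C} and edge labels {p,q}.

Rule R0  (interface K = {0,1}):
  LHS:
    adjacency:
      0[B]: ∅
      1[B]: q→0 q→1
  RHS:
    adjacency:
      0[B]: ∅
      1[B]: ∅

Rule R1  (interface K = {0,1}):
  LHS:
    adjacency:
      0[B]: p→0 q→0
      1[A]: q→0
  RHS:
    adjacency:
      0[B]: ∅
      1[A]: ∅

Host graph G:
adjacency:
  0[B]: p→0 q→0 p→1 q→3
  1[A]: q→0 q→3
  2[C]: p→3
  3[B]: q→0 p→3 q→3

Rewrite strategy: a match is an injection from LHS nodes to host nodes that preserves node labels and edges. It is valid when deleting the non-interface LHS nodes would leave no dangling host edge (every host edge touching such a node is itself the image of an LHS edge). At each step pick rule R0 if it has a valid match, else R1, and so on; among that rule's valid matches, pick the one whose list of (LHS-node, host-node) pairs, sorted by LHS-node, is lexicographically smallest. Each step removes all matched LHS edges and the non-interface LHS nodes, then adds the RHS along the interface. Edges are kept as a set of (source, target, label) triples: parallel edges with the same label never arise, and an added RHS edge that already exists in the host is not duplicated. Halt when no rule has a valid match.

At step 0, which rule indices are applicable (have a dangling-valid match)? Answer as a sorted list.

R0: 2 valid matches — {0↦0, 1↦3}, {0↦3, 1↦0}
R1: 2 valid matches — {0↦0, 1↦1}, {0↦3, 1↦1}

Answer: [R0,R1]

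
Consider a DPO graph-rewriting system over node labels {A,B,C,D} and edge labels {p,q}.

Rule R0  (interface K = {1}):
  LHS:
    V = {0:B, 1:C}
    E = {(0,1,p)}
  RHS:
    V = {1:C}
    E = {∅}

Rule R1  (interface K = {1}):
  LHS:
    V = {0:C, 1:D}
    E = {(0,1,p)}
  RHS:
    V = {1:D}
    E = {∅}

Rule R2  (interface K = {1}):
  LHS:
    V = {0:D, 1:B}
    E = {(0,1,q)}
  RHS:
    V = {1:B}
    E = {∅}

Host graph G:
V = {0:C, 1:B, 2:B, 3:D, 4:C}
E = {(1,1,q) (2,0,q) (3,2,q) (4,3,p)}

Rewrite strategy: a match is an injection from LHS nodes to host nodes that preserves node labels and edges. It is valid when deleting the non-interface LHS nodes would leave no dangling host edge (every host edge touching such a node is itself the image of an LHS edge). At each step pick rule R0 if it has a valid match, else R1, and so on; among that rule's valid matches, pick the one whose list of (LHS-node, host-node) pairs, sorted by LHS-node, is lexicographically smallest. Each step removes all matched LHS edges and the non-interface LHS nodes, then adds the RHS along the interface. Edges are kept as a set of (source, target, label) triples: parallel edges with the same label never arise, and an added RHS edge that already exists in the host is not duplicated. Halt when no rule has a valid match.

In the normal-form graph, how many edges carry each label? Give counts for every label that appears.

Answer: q:2

Rewrite trace:
initial: |V|=5 |E|=4  E = 1-q->1 2-q->0 3-q->2 4-p->3
step 1: apply R1 at {0↦4, 1↦3}  → |V|=4 |E|=3  E = 1-q->1 2-q->0 3-q->2
step 2: apply R2 at {0↦3, 1↦2}  → |V|=3 |E|=2  E = 1-q->1 2-q->0
normal form: no rule applies after step 2
NF edges: [(1, 1, 'q'), (2, 0, 'q')]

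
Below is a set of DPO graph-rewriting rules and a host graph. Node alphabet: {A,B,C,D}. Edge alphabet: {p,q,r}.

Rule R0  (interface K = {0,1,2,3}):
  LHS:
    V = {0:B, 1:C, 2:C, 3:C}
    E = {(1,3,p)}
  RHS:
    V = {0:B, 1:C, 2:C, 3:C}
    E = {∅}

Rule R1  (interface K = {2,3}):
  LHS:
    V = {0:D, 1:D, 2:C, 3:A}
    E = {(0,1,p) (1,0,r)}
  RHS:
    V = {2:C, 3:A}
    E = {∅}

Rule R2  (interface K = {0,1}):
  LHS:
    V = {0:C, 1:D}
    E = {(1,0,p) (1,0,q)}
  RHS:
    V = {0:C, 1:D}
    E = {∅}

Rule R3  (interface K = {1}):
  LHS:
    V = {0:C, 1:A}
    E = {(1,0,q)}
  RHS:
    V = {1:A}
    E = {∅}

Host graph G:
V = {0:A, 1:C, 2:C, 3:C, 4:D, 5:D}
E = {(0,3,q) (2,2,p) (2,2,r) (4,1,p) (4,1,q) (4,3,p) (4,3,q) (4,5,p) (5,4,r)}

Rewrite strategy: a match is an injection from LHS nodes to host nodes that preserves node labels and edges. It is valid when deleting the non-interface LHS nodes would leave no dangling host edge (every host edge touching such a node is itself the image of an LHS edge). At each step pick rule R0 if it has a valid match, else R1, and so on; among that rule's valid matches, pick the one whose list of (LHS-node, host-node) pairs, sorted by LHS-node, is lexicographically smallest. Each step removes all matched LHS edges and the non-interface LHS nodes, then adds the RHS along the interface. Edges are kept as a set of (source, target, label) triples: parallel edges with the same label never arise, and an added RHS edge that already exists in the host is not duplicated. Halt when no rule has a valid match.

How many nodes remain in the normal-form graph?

Answer: 3

Rewrite trace:
start.  V:6 E:9  edges: 0-q->3 2-p->2 2-r->2 4-p->1 4-q->1 4-p->3 4-q->3 4-p->5 5-r->4
1. fire R2 via {0↦1, 1↦4}  →  V:6 E:7  edges: 0-q->3 2-p->2 2-r->2 4-p->3 4-q->3 4-p->5 5-r->4
2. fire R2 via {0↦3, 1↦4}  →  V:6 E:5  edges: 0-q->3 2-p->2 2-r->2 4-p->5 5-r->4
3. fire R1 via {0↦4, 1↦5, 2↦1, 3↦0}  →  V:4 E:3  edges: 0-q->3 2-p->2 2-r->2
4. fire R3 via {0↦3, 1↦0}  →  V:3 E:2  edges: 2-p->2 2-r->2
halt: no rule applies after step 4
NF nodes: {0:A, 1:C, 2:C}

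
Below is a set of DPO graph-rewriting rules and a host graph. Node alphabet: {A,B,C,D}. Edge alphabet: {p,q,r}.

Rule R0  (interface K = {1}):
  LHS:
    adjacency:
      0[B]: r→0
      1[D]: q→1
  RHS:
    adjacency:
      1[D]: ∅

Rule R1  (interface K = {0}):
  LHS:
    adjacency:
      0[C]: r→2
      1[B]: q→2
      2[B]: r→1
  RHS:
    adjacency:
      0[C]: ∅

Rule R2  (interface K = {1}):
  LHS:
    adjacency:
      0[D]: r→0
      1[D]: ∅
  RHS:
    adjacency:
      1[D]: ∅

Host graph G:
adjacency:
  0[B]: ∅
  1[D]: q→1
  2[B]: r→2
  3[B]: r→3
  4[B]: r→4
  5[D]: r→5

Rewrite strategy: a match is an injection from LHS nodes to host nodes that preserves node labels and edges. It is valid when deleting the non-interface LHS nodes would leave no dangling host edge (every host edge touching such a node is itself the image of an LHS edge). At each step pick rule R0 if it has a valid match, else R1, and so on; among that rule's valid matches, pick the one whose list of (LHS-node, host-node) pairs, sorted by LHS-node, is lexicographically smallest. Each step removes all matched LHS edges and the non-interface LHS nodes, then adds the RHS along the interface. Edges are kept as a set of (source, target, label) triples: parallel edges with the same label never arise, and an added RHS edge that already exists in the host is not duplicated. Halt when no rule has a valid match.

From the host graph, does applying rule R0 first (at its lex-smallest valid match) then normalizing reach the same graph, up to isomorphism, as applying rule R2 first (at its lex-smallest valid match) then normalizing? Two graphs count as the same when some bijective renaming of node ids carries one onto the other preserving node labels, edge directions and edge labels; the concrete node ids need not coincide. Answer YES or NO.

branch R0-first: apply at {0↦2, 1↦1} → |E|=3, then 1 more step(s) → NF |V|=4 |E|=2 V={0:B, 1:D, 3:B, 4:B} E=3-r->3 4-r->4
branch R2-first: apply at {0↦5, 1↦1} → |E|=4, then 1 more step(s) → NF |V|=4 |E|=2 V={0:B, 1:D, 3:B, 4:B} E=3-r->3 4-r->4
graphs isomorphic (equal up to label-preserving node renaming)

Answer: YES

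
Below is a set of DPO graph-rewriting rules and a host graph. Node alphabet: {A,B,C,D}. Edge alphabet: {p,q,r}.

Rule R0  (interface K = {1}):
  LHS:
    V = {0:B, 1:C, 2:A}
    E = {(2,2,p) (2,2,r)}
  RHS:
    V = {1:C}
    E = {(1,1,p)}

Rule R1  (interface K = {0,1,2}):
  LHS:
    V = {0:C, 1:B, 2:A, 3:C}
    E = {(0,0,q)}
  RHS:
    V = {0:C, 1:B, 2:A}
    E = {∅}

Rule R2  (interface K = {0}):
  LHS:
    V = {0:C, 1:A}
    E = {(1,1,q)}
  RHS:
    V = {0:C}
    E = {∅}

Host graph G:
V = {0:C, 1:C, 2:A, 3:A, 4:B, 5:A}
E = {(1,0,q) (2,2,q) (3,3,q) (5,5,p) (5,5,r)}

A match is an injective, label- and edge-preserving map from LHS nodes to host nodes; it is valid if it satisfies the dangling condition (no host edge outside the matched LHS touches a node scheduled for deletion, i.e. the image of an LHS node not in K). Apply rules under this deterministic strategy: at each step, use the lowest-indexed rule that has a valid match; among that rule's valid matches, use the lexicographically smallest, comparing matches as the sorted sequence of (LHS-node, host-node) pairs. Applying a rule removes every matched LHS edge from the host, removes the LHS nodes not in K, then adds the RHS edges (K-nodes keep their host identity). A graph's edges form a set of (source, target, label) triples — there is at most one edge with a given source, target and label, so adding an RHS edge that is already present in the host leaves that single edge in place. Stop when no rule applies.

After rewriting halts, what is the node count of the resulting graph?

start.  V:6 E:5  edges: 1-q->0 2-q->2 3-q->3 5-p->5 5-r->5
1. fire R0 via {0↦4, 1↦0, 2↦5}  →  V:4 E:4  edges: 0-p->0 1-q->0 2-q->2 3-q->3
2. fire R2 via {0↦0, 1↦2}  →  V:3 E:3  edges: 0-p->0 1-q->0 3-q->3
3. fire R2 via {0↦0, 1↦3}  →  V:2 E:2  edges: 0-p->0 1-q->0
halt: no rule applies after step 3
NF nodes: {0:C, 1:C}

Answer: 2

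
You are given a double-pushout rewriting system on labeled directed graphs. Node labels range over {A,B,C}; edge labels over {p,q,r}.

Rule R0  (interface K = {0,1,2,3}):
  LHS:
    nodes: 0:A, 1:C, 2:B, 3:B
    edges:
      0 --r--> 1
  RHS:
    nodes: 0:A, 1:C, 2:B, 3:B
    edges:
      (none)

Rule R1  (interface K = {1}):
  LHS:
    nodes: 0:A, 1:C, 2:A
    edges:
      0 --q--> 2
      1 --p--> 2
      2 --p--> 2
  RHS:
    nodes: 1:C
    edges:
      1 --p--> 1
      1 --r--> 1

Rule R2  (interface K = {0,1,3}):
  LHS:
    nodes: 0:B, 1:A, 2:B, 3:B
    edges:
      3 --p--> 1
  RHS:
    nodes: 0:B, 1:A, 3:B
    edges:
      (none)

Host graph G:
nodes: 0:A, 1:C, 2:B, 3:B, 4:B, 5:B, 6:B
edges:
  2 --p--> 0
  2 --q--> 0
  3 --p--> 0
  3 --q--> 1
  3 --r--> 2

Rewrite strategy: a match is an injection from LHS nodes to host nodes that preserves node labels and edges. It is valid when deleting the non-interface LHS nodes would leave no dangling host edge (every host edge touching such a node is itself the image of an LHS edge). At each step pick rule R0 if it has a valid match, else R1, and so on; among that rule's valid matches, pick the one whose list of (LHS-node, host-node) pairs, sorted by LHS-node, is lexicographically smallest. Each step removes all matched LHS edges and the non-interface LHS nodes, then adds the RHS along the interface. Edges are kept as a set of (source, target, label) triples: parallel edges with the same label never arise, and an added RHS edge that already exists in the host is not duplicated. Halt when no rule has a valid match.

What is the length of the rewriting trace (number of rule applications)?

start.  V:7 E:5  edges: 2-p->0 2-q->0 3-p->0 3-q->1 3-r->2
1. fire R2 via {0↦2, 1↦0, 2↦4, 3↦3}  →  V:6 E:4  edges: 2-p->0 2-q->0 3-q->1 3-r->2
2. fire R2 via {0↦3, 1↦0, 2↦5, 3↦2}  →  V:5 E:3  edges: 2-q->0 3-q->1 3-r->2
normal form: no rule applies after step 2

Answer: 2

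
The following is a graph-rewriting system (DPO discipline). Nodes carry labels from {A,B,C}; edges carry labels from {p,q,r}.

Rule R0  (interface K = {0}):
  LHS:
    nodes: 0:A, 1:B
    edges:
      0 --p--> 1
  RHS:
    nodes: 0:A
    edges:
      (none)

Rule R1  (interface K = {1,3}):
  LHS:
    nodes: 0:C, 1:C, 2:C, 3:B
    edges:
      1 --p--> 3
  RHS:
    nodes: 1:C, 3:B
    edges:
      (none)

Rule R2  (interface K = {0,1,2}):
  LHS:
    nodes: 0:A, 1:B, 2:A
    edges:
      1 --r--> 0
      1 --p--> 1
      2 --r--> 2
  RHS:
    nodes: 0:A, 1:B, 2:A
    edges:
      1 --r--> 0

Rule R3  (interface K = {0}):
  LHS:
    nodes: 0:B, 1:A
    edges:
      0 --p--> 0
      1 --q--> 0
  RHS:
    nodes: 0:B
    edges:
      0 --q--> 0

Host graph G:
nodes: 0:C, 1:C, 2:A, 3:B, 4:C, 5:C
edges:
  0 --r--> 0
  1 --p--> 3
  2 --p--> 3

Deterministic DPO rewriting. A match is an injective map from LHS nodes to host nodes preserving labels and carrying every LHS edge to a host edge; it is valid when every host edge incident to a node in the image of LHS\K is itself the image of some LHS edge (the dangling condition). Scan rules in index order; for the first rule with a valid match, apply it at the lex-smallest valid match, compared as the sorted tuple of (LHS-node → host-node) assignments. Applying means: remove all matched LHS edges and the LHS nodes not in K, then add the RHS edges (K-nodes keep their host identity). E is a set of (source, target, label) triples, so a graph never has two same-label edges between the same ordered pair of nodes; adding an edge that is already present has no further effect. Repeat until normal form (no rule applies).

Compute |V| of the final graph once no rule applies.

initial: |V|=6 |E|=3  E = 0-r->0 1-p->3 2-p->3
step 1: apply R1 at {0↦4, 1↦1, 2↦5, 3↦3}  → |V|=4 |E|=2  E = 0-r->0 2-p->3
step 2: apply R0 at {0↦2, 1↦3}  → |V|=3 |E|=1  E = 0-r->0
halt: no rule applies after step 2
NF nodes: {0:C, 1:C, 2:A}

Answer: 3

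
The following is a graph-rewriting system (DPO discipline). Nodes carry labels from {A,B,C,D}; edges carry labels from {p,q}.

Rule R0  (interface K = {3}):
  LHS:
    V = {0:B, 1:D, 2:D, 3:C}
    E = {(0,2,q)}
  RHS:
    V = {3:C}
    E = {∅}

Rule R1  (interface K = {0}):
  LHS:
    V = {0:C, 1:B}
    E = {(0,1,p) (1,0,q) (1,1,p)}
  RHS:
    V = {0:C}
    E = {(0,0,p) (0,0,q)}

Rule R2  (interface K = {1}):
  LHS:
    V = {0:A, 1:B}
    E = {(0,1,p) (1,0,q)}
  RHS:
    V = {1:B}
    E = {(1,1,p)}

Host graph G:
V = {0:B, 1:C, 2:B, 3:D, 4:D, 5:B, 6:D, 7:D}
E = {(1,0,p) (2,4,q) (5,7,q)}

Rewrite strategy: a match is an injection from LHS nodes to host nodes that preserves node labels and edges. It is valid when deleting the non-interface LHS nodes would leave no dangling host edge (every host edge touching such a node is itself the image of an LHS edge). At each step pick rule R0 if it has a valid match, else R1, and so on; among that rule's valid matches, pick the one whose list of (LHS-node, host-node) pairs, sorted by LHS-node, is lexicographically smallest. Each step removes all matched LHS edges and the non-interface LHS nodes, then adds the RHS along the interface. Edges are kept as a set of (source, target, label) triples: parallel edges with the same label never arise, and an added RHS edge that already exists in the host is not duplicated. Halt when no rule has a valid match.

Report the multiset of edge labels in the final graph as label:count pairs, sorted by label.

[0] host  ⇒  8 nodes, 3 edges  {1-p->0 2-q->4 5-q->7}
[1] R0 @ {0↦2, 1↦3, 2↦4, 3↦1}  ⇒  5 nodes, 2 edges  {1-p->0 5-q->7}
[2] R0 @ {0↦5, 1↦6, 2↦7, 3↦1}  ⇒  2 nodes, 1 edges  {1-p->0}
final graph: no rule applies after step 2
NF edges: [(1, 0, 'p')]

Answer: p:1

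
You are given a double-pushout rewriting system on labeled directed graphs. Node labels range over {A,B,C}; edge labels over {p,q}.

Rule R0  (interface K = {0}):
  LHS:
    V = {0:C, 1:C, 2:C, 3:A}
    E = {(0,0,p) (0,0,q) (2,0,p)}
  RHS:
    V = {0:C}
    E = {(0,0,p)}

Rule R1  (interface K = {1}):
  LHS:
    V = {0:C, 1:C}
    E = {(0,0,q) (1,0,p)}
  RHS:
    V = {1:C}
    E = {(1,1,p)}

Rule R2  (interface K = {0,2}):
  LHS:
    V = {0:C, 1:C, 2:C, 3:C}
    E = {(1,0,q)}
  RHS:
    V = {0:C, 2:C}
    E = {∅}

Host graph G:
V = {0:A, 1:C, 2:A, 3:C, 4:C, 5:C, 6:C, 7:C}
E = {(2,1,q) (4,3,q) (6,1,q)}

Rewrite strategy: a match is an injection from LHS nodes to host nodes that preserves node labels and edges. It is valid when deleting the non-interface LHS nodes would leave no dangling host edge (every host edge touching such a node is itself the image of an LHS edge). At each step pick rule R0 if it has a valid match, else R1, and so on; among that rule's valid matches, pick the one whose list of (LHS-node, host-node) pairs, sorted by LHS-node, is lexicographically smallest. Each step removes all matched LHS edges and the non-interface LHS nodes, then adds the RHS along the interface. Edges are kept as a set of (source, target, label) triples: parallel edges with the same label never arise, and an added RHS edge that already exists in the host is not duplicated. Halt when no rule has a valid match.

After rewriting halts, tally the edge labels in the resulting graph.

initial: |V|=8 |E|=3  E = 2-q->1 4-q->3 6-q->1
step 1: apply R2 at {0↦1, 1↦6, 2↦3, 3↦5}  → |V|=6 |E|=2  E = 2-q->1 4-q->3
step 2: apply R2 at {0↦3, 1↦4, 2↦1, 3↦7}  → |V|=4 |E|=1  E = 2-q->1
normal form: no rule applies after step 2
NF edges: [(2, 1, 'q')]

Answer: q:1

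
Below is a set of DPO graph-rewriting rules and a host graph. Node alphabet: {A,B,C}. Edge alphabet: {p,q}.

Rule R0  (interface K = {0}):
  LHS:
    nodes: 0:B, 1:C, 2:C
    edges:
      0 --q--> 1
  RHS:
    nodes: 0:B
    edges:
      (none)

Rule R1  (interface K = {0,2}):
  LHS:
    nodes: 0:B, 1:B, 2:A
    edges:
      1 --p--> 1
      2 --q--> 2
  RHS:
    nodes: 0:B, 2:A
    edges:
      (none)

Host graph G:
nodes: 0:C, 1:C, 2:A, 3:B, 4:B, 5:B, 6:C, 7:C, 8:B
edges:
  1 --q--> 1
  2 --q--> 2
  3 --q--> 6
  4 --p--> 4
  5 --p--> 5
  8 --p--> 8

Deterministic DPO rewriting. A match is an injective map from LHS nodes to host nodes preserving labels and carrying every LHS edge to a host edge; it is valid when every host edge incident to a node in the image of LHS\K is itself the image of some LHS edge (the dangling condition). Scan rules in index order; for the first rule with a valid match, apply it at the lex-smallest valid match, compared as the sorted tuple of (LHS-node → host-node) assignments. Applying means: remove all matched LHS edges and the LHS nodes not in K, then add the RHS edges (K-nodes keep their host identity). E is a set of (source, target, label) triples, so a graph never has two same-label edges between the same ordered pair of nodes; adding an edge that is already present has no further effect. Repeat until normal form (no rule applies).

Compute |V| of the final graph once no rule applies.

Answer: 6

Steps:
start.  V:9 E:6  edges: 1-q->1 2-q->2 3-q->6 4-p->4 5-p->5 8-p->8
1. fire R0 via {0↦3, 1↦6, 2↦0}  →  V:7 E:5  edges: 1-q->1 2-q->2 4-p->4 5-p->5 8-p->8
2. fire R1 via {0↦3, 1↦4, 2↦2}  →  V:6 E:3  edges: 1-q->1 5-p->5 8-p->8
final graph: no rule applies after step 2
NF nodes: {1:C, 2:A, 3:B, 5:B, 7:C, 8:B}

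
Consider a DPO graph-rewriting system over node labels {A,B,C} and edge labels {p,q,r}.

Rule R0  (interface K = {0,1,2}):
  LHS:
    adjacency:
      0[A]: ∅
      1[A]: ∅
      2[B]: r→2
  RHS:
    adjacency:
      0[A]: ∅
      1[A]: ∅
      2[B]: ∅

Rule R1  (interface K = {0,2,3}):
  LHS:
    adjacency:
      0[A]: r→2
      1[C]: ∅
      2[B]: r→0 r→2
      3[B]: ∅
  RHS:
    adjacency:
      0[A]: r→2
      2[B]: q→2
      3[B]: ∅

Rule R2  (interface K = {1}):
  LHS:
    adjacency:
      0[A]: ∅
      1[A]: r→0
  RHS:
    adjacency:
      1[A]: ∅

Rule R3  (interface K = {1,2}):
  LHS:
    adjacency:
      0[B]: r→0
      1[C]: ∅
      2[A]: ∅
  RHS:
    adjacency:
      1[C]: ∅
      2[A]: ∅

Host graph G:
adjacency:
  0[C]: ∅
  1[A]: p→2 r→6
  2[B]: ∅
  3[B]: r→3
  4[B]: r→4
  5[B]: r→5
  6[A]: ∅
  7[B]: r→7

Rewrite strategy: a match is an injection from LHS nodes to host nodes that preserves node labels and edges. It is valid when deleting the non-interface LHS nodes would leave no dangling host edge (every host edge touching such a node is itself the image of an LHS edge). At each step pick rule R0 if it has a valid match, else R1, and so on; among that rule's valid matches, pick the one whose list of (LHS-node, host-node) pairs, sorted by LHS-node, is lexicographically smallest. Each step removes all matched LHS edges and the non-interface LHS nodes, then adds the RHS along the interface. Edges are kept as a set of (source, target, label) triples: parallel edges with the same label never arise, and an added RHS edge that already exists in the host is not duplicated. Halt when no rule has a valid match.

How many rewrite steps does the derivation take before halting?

[0] host  ⇒  8 nodes, 6 edges  {1-p->2 1-r->6 3-r->3 4-r->4 5-r->5 7-r->7}
[1] R0 @ {0↦1, 1↦6, 2↦3}  ⇒  8 nodes, 5 edges  {1-p->2 1-r->6 4-r->4 5-r->5 7-r->7}
[2] R0 @ {0↦1, 1↦6, 2↦4}  ⇒  8 nodes, 4 edges  {1-p->2 1-r->6 5-r->5 7-r->7}
[3] R0 @ {0↦1, 1↦6, 2↦5}  ⇒  8 nodes, 3 edges  {1-p->2 1-r->6 7-r->7}
[4] R0 @ {0↦1, 1↦6, 2↦7}  ⇒  8 nodes, 2 edges  {1-p->2 1-r->6}
[5] R2 @ {0↦6, 1↦1}  ⇒  7 nodes, 1 edges  {1-p->2}
normal form: no rule applies after step 5

Answer: 5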